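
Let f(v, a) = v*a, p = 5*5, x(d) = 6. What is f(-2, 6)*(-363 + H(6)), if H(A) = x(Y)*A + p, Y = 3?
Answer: 3624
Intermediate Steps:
p = 25
f(v, a) = a*v
H(A) = 25 + 6*A (H(A) = 6*A + 25 = 25 + 6*A)
f(-2, 6)*(-363 + H(6)) = (6*(-2))*(-363 + (25 + 6*6)) = -12*(-363 + (25 + 36)) = -12*(-363 + 61) = -12*(-302) = 3624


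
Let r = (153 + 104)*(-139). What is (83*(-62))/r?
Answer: 5146/35723 ≈ 0.14405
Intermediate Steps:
r = -35723 (r = 257*(-139) = -35723)
(83*(-62))/r = (83*(-62))/(-35723) = -5146*(-1/35723) = 5146/35723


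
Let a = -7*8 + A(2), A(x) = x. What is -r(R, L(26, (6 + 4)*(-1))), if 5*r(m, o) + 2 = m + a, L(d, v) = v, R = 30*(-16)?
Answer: 536/5 ≈ 107.20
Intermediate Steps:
R = -480
a = -54 (a = -7*8 + 2 = -56 + 2 = -54)
r(m, o) = -56/5 + m/5 (r(m, o) = -2/5 + (m - 54)/5 = -2/5 + (-54 + m)/5 = -2/5 + (-54/5 + m/5) = -56/5 + m/5)
-r(R, L(26, (6 + 4)*(-1))) = -(-56/5 + (1/5)*(-480)) = -(-56/5 - 96) = -1*(-536/5) = 536/5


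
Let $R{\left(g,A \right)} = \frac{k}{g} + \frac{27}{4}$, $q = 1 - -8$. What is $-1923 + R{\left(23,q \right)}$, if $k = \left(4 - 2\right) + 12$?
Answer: $- \frac{176239}{92} \approx -1915.6$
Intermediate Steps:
$k = 14$ ($k = 2 + 12 = 14$)
$q = 9$ ($q = 1 + 8 = 9$)
$R{\left(g,A \right)} = \frac{27}{4} + \frac{14}{g}$ ($R{\left(g,A \right)} = \frac{14}{g} + \frac{27}{4} = \frac{27}{4} + \frac{14}{g}$)
$-1923 + R{\left(23,q \right)} = -1923 + \left(\frac{27}{4} + \frac{14}{23}\right) = -1923 + \frac{677}{92} = - \frac{176239}{92}$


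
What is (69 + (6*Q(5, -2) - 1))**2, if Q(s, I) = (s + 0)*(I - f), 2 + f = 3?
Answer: 484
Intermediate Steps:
f = 1 (f = -2 + 3 = 1)
Q(s, I) = s*(-1 + I) (Q(s, I) = (s + 0)*(I - 1*1) = s*(I - 1) = s*(-1 + I))
(69 + (6*Q(5, -2) - 1))**2 = (69 + (6*(5*(-1 - 2)) - 1))**2 = (69 + (6*(5*(-3)) - 1))**2 = (69 + (6*(-15) - 1))**2 = (69 + (-90 - 1))**2 = (69 - 91)**2 = (-22)**2 = 484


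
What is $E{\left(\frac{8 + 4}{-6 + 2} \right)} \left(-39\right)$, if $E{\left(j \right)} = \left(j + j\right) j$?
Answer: $-702$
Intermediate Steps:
$E{\left(j \right)} = 2 j^{2}$ ($E{\left(j \right)} = 2 j j = 2 j^{2}$)
$E{\left(\frac{8 + 4}{-6 + 2} \right)} \left(-39\right) = 2 \left(\frac{8 + 4}{-6 + 2}\right)^{2} \left(-39\right) = 2 \left(\frac{12}{-4}\right)^{2} \left(-39\right) = 2 \left(12 \left(- \frac{1}{4}\right)\right)^{2} \left(-39\right) = 2 \left(-3\right)^{2} \left(-39\right) = 2 \cdot 9 \left(-39\right) = 18 \left(-39\right) = -702$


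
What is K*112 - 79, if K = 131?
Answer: 14593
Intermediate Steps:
K*112 - 79 = 131*112 - 79 = 14672 - 79 = 14593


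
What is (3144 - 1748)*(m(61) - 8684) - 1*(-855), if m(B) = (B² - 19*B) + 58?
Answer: -8464489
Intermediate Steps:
m(B) = 58 + B² - 19*B
(3144 - 1748)*(m(61) - 8684) - 1*(-855) = (3144 - 1748)*((58 + 61² - 19*61) - 8684) - 1*(-855) = 1396*((58 + 3721 - 1159) - 8684) + 855 = 1396*(2620 - 8684) + 855 = 1396*(-6064) + 855 = -8465344 + 855 = -8464489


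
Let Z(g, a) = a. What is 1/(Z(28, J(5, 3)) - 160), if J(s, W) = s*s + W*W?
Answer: -1/126 ≈ -0.0079365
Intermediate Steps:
J(s, W) = W² + s² (J(s, W) = s² + W² = W² + s²)
1/(Z(28, J(5, 3)) - 160) = 1/((3² + 5²) - 160) = 1/((9 + 25) - 160) = 1/(34 - 160) = 1/(-126) = -1/126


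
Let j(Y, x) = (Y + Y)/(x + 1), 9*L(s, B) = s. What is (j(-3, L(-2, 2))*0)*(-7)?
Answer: 0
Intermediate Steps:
L(s, B) = s/9
j(Y, x) = 2*Y/(1 + x) (j(Y, x) = (2*Y)/(1 + x) = 2*Y/(1 + x))
(j(-3, L(-2, 2))*0)*(-7) = ((2*(-3)/(1 + (⅑)*(-2)))*0)*(-7) = ((2*(-3)/(1 - 2/9))*0)*(-7) = ((2*(-3)/(7/9))*0)*(-7) = ((2*(-3)*(9/7))*0)*(-7) = -54/7*0*(-7) = 0*(-7) = 0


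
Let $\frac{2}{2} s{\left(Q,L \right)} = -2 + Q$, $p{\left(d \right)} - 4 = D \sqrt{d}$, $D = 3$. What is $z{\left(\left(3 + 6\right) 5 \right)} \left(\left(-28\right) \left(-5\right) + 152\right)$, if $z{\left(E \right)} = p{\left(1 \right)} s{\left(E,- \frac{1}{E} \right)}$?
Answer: $87892$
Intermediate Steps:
$p{\left(d \right)} = 4 + 3 \sqrt{d}$
$s{\left(Q,L \right)} = -2 + Q$
$z{\left(E \right)} = -14 + 7 E$ ($z{\left(E \right)} = \left(4 + 3 \sqrt{1}\right) \left(-2 + E\right) = \left(4 + 3 \cdot 1\right) \left(-2 + E\right) = \left(4 + 3\right) \left(-2 + E\right) = 7 \left(-2 + E\right) = -14 + 7 E$)
$z{\left(\left(3 + 6\right) 5 \right)} \left(\left(-28\right) \left(-5\right) + 152\right) = \left(-14 + 7 \left(3 + 6\right) 5\right) \left(\left(-28\right) \left(-5\right) + 152\right) = \left(-14 + 7 \cdot 9 \cdot 5\right) \left(140 + 152\right) = \left(-14 + 7 \cdot 45\right) 292 = \left(-14 + 315\right) 292 = 301 \cdot 292 = 87892$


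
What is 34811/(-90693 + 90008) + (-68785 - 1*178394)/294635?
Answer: -417034264/8072999 ≈ -51.658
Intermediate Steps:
34811/(-90693 + 90008) + (-68785 - 1*178394)/294635 = 34811/(-685) + (-68785 - 178394)*(1/294635) = 34811*(-1/685) - 247179*1/294635 = -34811/685 - 247179/294635 = -417034264/8072999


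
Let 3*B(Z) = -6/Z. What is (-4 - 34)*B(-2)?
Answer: -38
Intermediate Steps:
B(Z) = -2/Z (B(Z) = (-6/Z)/3 = -2/Z)
(-4 - 34)*B(-2) = (-4 - 34)*(-2/(-2)) = -(-76)*(-1)/2 = -38*1 = -38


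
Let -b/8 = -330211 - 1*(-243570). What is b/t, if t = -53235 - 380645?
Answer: -86641/54235 ≈ -1.5975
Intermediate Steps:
b = 693128 (b = -8*(-330211 - 1*(-243570)) = -8*(-330211 + 243570) = -8*(-86641) = 693128)
t = -433880
b/t = 693128/(-433880) = 693128*(-1/433880) = -86641/54235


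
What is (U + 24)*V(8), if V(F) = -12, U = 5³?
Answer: -1788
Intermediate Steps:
U = 125
(U + 24)*V(8) = (125 + 24)*(-12) = 149*(-12) = -1788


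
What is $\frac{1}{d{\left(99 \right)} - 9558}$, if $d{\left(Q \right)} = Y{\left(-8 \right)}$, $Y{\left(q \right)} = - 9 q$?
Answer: $- \frac{1}{9486} \approx -0.00010542$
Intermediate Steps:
$d{\left(Q \right)} = 72$ ($d{\left(Q \right)} = \left(-9\right) \left(-8\right) = 72$)
$\frac{1}{d{\left(99 \right)} - 9558} = \frac{1}{72 - 9558} = \frac{1}{-9486} = - \frac{1}{9486}$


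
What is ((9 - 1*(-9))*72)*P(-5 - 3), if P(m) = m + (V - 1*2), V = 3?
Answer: -9072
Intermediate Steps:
P(m) = 1 + m (P(m) = m + (3 - 1*2) = m + (3 - 2) = m + 1 = 1 + m)
((9 - 1*(-9))*72)*P(-5 - 3) = ((9 - 1*(-9))*72)*(1 + (-5 - 3)) = ((9 + 9)*72)*(1 - 8) = (18*72)*(-7) = 1296*(-7) = -9072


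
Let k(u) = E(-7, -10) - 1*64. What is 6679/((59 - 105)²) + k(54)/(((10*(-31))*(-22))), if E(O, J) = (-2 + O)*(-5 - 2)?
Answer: 5693583/1803890 ≈ 3.1563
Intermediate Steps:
E(O, J) = 14 - 7*O (E(O, J) = (-2 + O)*(-7) = 14 - 7*O)
k(u) = -1 (k(u) = (14 - 7*(-7)) - 1*64 = (14 + 49) - 64 = 63 - 64 = -1)
6679/((59 - 105)²) + k(54)/(((10*(-31))*(-22))) = 6679/((59 - 105)²) - 1/((10*(-31))*(-22)) = 6679/((-46)²) - 1/((-310*(-22))) = 6679/2116 - 1/6820 = 5693583/1803890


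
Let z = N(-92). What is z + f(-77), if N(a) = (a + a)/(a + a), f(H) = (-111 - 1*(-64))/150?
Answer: 103/150 ≈ 0.68667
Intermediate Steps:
f(H) = -47/150 (f(H) = (-111 + 64)*(1/150) = -47*1/150 = -47/150)
N(a) = 1 (N(a) = (2*a)/((2*a)) = (2*a)*(1/(2*a)) = 1)
z = 1
z + f(-77) = 1 - 47/150 = 103/150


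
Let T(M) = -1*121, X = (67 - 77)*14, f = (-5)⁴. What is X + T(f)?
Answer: -261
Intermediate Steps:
f = 625
X = -140 (X = -10*14 = -140)
T(M) = -121
X + T(f) = -140 - 121 = -261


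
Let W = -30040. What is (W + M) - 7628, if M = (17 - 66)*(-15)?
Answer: -36933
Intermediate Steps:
M = 735 (M = -49*(-15) = 735)
(W + M) - 7628 = (-30040 + 735) - 7628 = -29305 - 7628 = -36933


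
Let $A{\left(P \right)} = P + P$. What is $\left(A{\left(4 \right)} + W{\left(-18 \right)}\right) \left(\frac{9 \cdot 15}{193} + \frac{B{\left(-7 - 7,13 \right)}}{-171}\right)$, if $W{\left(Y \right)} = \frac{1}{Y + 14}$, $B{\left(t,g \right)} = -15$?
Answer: $\frac{67115}{11001} \approx 6.1008$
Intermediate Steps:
$A{\left(P \right)} = 2 P$
$W{\left(Y \right)} = \frac{1}{14 + Y}$
$\left(A{\left(4 \right)} + W{\left(-18 \right)}\right) \left(\frac{9 \cdot 15}{193} + \frac{B{\left(-7 - 7,13 \right)}}{-171}\right) = \left(2 \cdot 4 + \frac{1}{14 - 18}\right) \left(\frac{9 \cdot 15}{193} - \frac{15}{-171}\right) = \left(8 + \frac{1}{-4}\right) \left(135 \cdot \frac{1}{193} - - \frac{5}{57}\right) = \left(8 - \frac{1}{4}\right) \left(\frac{135}{193} + \frac{5}{57}\right) = \frac{31}{4} \cdot \frac{8660}{11001} = \frac{67115}{11001}$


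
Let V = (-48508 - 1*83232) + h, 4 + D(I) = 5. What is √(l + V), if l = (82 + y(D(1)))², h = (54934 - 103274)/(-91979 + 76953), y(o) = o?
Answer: I*√7047054205609/7513 ≈ 353.34*I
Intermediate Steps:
D(I) = 1 (D(I) = -4 + 5 = 1)
h = 24170/7513 (h = -48340/(-15026) = -48340*(-1/15026) = 24170/7513 ≈ 3.2171)
l = 6889 (l = (82 + 1)² = 83² = 6889)
V = -989738450/7513 (V = (-48508 - 1*83232) + 24170/7513 = (-48508 - 83232) + 24170/7513 = -131740 + 24170/7513 = -989738450/7513 ≈ -1.3174e+5)
√(l + V) = √(6889 - 989738450/7513) = √(-937981393/7513) = I*√7047054205609/7513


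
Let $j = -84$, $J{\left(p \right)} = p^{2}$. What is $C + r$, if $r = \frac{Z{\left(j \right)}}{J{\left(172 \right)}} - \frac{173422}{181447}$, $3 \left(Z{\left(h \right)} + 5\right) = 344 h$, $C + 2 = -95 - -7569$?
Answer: $\frac{40102279253469}{5367928048} \approx 7470.7$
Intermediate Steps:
$C = 7472$ ($C = -2 - -7474 = -2 + \left(-95 + 7569\right) = -2 + 7474 = 7472$)
$Z{\left(h \right)} = -5 + \frac{344 h}{3}$
$r = - \frac{6879121187}{5367928048}$ ($r = \frac{-5 + \frac{344}{3} \left(-84\right)}{172^{2}} - \frac{173422}{181447} = \frac{-5 - 9632}{29584} - \frac{173422}{181447} = \left(-9637\right) \frac{1}{29584} - \frac{173422}{181447} = - \frac{9637}{29584} - \frac{173422}{181447} = - \frac{6879121187}{5367928048} \approx -1.2815$)
$C + r = 7472 - \frac{6879121187}{5367928048} = \frac{40102279253469}{5367928048}$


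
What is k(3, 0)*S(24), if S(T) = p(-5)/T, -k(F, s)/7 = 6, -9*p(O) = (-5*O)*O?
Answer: -875/36 ≈ -24.306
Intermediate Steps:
p(O) = 5*O²/9 (p(O) = -(-5*O)*O/9 = -(-5)*O²/9 = 5*O²/9)
k(F, s) = -42 (k(F, s) = -7*6 = -42)
S(T) = 125/(9*T) (S(T) = ((5/9)*(-5)²)/T = ((5/9)*25)/T = 125/(9*T))
k(3, 0)*S(24) = -1750/(3*24) = -42*125/216 = -875/36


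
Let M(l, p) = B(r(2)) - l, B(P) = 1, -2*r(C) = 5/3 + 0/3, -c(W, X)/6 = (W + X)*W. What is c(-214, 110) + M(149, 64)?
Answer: -133684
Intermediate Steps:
c(W, X) = -6*W*(W + X) (c(W, X) = -6*(W + X)*W = -6*W*(W + X))
r(C) = -5/6 (r(C) = -(5/3 + 0/3)/2 = -(5*(1/3) + 0*(1/3))/2 = -(5/3 + 0)/2 = -1/2*5/3 = -5/6)
M(l, p) = 1 - l
c(-214, 110) + M(149, 64) = -6*(-214)*(-214 + 110) + (1 - 1*149) = -6*(-214)*(-104) + (1 - 149) = -133536 - 148 = -133684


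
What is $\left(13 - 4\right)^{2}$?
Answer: $81$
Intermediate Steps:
$\left(13 - 4\right)^{2} = 9^{2} = 81$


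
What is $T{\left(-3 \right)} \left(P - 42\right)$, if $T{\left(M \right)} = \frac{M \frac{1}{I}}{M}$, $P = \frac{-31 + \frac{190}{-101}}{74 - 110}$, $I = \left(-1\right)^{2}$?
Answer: $- \frac{16599}{404} \approx -41.087$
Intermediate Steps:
$I = 1$
$P = \frac{369}{404}$ ($P = \frac{-31 + 190 \left(- \frac{1}{101}\right)}{-36} = \left(-31 - \frac{190}{101}\right) \left(- \frac{1}{36}\right) = \left(- \frac{3321}{101}\right) \left(- \frac{1}{36}\right) = \frac{369}{404} \approx 0.91337$)
$T{\left(M \right)} = 1$ ($T{\left(M \right)} = \frac{M 1^{-1}}{M} = \frac{M 1}{M} = \frac{M}{M} = 1$)
$T{\left(-3 \right)} \left(P - 42\right) = 1 \left(\frac{369}{404} - 42\right) = 1 \left(- \frac{16599}{404}\right) = - \frac{16599}{404}$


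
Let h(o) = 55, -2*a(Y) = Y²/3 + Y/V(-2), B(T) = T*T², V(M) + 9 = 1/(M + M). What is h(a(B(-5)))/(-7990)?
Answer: -11/1598 ≈ -0.0068836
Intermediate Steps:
V(M) = -9 + 1/(2*M) (V(M) = -9 + 1/(M + M) = -9 + 1/(2*M))
B(T) = T³
a(Y) = -Y²/6 + 2*Y/37 (a(Y) = -(Y²/3 + Y/(-9 + (½)/(-2)))/2 = -(Y²*(⅓) + Y/(-9 + (½)*(-½)))/2 = -(Y²/3 + Y/(-9 - ¼))/2 = -(Y²/3 + Y/(-37/4))/2 = -(Y²/3 + Y*(-4/37))/2 = -(Y²/3 - 4*Y/37)/2 = -(-4*Y/37 + Y²/3)/2 = -Y²/6 + 2*Y/37)
h(a(B(-5)))/(-7990) = 55/(-7990) = 55*(-1/7990) = -11/1598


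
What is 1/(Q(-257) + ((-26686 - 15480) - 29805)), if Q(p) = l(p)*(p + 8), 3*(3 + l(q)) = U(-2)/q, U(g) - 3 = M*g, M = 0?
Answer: -257/18304319 ≈ -1.4040e-5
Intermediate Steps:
U(g) = 3 (U(g) = 3 + 0*g = 3 + 0 = 3)
l(q) = -3 + 1/q (l(q) = -3 + (3/q)/3 = -3 + 1/q)
Q(p) = (-3 + 1/p)*(8 + p) (Q(p) = (-3 + 1/p)*(p + 8) = (-3 + 1/p)*(8 + p))
1/(Q(-257) + ((-26686 - 15480) - 29805)) = 1/((-23 - 3*(-257) + 8/(-257)) + ((-26686 - 15480) - 29805)) = 1/((-23 + 771 + 8*(-1/257)) + (-42166 - 29805)) = 1/((-23 + 771 - 8/257) - 71971) = 1/(192228/257 - 71971) = 1/(-18304319/257) = -257/18304319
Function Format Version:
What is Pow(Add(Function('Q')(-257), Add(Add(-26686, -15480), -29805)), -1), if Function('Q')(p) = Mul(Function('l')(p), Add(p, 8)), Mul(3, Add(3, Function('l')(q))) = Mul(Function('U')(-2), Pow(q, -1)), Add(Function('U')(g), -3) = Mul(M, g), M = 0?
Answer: Rational(-257, 18304319) ≈ -1.4040e-5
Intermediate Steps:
Function('U')(g) = 3 (Function('U')(g) = Add(3, Mul(0, g)) = Add(3, 0) = 3)
Function('l')(q) = Add(-3, Pow(q, -1)) (Function('l')(q) = Add(-3, Mul(Rational(1, 3), Mul(3, Pow(q, -1)))) = Add(-3, Pow(q, -1)))
Function('Q')(p) = Mul(Add(-3, Pow(p, -1)), Add(8, p)) (Function('Q')(p) = Mul(Add(-3, Pow(p, -1)), Add(p, 8)) = Mul(Add(-3, Pow(p, -1)), Add(8, p)))
Pow(Add(Function('Q')(-257), Add(Add(-26686, -15480), -29805)), -1) = Pow(Add(Add(-23, Mul(-3, -257), Mul(8, Pow(-257, -1))), Add(Add(-26686, -15480), -29805)), -1) = Pow(Add(Add(-23, 771, Mul(8, Rational(-1, 257))), Add(-42166, -29805)), -1) = Pow(Add(Add(-23, 771, Rational(-8, 257)), -71971), -1) = Pow(Add(Rational(192228, 257), -71971), -1) = Pow(Rational(-18304319, 257), -1) = Rational(-257, 18304319)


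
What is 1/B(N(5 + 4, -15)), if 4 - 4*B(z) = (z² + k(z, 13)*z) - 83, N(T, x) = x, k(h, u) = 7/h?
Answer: -4/145 ≈ -0.027586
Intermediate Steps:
B(z) = 20 - z²/4 (B(z) = 1 - ((z² + (7/z)*z) - 83)/4 = 1 - ((z² + 7) - 83)/4 = 1 - ((7 + z²) - 83)/4 = 1 - (-76 + z²)/4 = 1 + (19 - z²/4) = 20 - z²/4)
1/B(N(5 + 4, -15)) = 1/(20 - ¼*(-15)²) = 1/(20 - ¼*225) = 1/(20 - 225/4) = 1/(-145/4) = -4/145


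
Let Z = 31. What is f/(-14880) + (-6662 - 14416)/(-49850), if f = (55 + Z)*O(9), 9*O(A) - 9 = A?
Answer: 7626661/18544200 ≈ 0.41127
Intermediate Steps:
O(A) = 1 + A/9
f = 172 (f = (55 + 31)*(1 + (1/9)*9) = 86*(1 + 1) = 86*2 = 172)
f/(-14880) + (-6662 - 14416)/(-49850) = 172/(-14880) + (-6662 - 14416)/(-49850) = 172*(-1/14880) - 21078*(-1/49850) = -43/3720 + 10539/24925 = 7626661/18544200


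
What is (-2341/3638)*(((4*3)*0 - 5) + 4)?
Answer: 2341/3638 ≈ 0.64349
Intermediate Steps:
(-2341/3638)*(((4*3)*0 - 5) + 4) = (-2341*1/3638)*((12*0 - 5) + 4) = -2341*((0 - 5) + 4)/3638 = -2341*(-5 + 4)/3638 = -2341/3638*(-1) = 2341/3638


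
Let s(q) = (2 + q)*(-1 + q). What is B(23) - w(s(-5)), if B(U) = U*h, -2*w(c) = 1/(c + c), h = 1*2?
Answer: 3313/72 ≈ 46.014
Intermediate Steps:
s(q) = (-1 + q)*(2 + q)
h = 2
w(c) = -1/(4*c) (w(c) = -1/(2*(c + c)) = -1/(2*c)/2 = -1/(4*c))
B(U) = 2*U (B(U) = U*2 = 2*U)
B(23) - w(s(-5)) = 2*23 - (-1)/(4*(-2 - 5 + (-5)**2)) = 46 - (-1)/(4*(-2 - 5 + 25)) = 46 - (-1)/(4*18) = 46 - 1*(-1/72) = 46 + 1/72 = 3313/72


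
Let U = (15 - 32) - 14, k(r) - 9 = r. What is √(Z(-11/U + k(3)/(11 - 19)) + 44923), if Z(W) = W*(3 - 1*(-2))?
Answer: √172662002/62 ≈ 211.94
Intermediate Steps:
k(r) = 9 + r
U = -31 (U = -17 - 14 = -31)
Z(W) = 5*W (Z(W) = W*(3 + 2) = W*5 = 5*W)
√(Z(-11/U + k(3)/(11 - 19)) + 44923) = √(5*(-11/(-31) + (9 + 3)/(11 - 19)) + 44923) = √(5*(-11*(-1/31) + 12/(-8)) + 44923) = √(5*(11/31 + 12*(-⅛)) + 44923) = √(5*(11/31 - 3/2) + 44923) = √(5*(-71/62) + 44923) = √(-355/62 + 44923) = √(2784871/62) = √172662002/62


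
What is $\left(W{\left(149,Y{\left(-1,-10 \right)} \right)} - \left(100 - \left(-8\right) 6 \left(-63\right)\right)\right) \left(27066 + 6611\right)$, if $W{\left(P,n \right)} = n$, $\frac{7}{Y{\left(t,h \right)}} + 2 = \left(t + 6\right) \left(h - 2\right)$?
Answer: $\frac{6105000237}{62} \approx 9.8468 \cdot 10^{7}$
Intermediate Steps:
$Y{\left(t,h \right)} = \frac{7}{-2 + \left(-2 + h\right) \left(6 + t\right)}$ ($Y{\left(t,h \right)} = \frac{7}{-2 + \left(t + 6\right) \left(h - 2\right)} = \frac{7}{-2 + \left(6 + t\right) \left(-2 + h\right)} = \frac{7}{-2 + \left(-2 + h\right) \left(6 + t\right)}$)
$\left(W{\left(149,Y{\left(-1,-10 \right)} \right)} - \left(100 - \left(-8\right) 6 \left(-63\right)\right)\right) \left(27066 + 6611\right) = \left(\frac{7}{-14 - -2 + 6 \left(-10\right) - -10} - \left(100 - \left(-8\right) 6 \left(-63\right)\right)\right) \left(27066 + 6611\right) = \left(\frac{7}{-14 + 2 - 60 + 10} - -2924\right) 33677 = \left(\frac{7}{-62} + \left(3024 - 100\right)\right) 33677 = \left(7 \left(- \frac{1}{62}\right) + 2924\right) 33677 = \left(- \frac{7}{62} + 2924\right) 33677 = \frac{181281}{62} \cdot 33677 = \frac{6105000237}{62}$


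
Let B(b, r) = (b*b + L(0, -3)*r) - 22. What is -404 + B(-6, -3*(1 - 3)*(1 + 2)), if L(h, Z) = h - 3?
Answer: -444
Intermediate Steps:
L(h, Z) = -3 + h
B(b, r) = -22 + b**2 - 3*r (B(b, r) = (b*b + (-3 + 0)*r) - 22 = (b**2 - 3*r) - 22 = -22 + b**2 - 3*r)
-404 + B(-6, -3*(1 - 3)*(1 + 2)) = -404 + (-22 + (-6)**2 - (-9)*(1 - 3)*(1 + 2)) = -404 + (-22 + 36 - (-9)*(-2*3)) = -404 + (-22 + 36 - (-9)*(-6)) = -404 + (-22 + 36 - 3*18) = -404 + (-22 + 36 - 54) = -404 - 40 = -444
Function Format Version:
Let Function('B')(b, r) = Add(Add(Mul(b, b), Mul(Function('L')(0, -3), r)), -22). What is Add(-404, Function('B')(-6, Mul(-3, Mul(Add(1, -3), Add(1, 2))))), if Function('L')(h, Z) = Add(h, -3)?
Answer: -444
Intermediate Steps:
Function('L')(h, Z) = Add(-3, h)
Function('B')(b, r) = Add(-22, Pow(b, 2), Mul(-3, r)) (Function('B')(b, r) = Add(Add(Mul(b, b), Mul(Add(-3, 0), r)), -22) = Add(Add(Pow(b, 2), Mul(-3, r)), -22) = Add(-22, Pow(b, 2), Mul(-3, r)))
Add(-404, Function('B')(-6, Mul(-3, Mul(Add(1, -3), Add(1, 2))))) = Add(-404, Add(-22, Pow(-6, 2), Mul(-3, Mul(-3, Mul(Add(1, -3), Add(1, 2)))))) = Add(-404, Add(-22, 36, Mul(-3, Mul(-3, Mul(-2, 3))))) = Add(-404, Add(-22, 36, Mul(-3, Mul(-3, -6)))) = Add(-404, Add(-22, 36, Mul(-3, 18))) = Add(-404, Add(-22, 36, -54)) = Add(-404, -40) = -444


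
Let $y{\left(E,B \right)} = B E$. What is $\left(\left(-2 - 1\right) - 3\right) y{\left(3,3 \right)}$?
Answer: $-54$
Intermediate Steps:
$\left(\left(-2 - 1\right) - 3\right) y{\left(3,3 \right)} = \left(\left(-2 - 1\right) - 3\right) 3 \cdot 3 = \left(\left(-2 - 1\right) - 3\right) 9 = \left(-3 - 3\right) 9 = \left(-6\right) 9 = -54$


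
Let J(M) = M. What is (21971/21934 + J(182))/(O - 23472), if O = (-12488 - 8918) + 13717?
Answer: -4013959/683485374 ≈ -0.0058728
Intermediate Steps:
O = -7689 (O = -21406 + 13717 = -7689)
(21971/21934 + J(182))/(O - 23472) = (21971/21934 + 182)/(-7689 - 23472) = (21971*(1/21934) + 182)/(-31161) = (21971/21934 + 182)*(-1/31161) = (4013959/21934)*(-1/31161) = -4013959/683485374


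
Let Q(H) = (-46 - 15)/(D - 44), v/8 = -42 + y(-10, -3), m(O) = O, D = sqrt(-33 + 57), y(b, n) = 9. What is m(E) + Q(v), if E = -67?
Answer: -31355/478 + 61*sqrt(6)/956 ≈ -65.440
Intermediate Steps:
D = 2*sqrt(6) (D = sqrt(24) = 2*sqrt(6) ≈ 4.8990)
v = -264 (v = 8*(-42 + 9) = 8*(-33) = -264)
Q(H) = -61/(-44 + 2*sqrt(6)) (Q(H) = (-46 - 15)/(2*sqrt(6) - 44) = -61/(-44 + 2*sqrt(6)))
m(E) + Q(v) = -67 + (671/478 + 61*sqrt(6)/956) = -31355/478 + 61*sqrt(6)/956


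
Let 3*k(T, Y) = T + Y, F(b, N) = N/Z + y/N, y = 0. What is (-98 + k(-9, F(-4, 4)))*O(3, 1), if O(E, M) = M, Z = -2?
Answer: -305/3 ≈ -101.67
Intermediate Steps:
F(b, N) = -N/2 (F(b, N) = N/(-2) + 0/N = N*(-1/2) + 0 = -N/2 + 0 = -N/2)
k(T, Y) = T/3 + Y/3 (k(T, Y) = (T + Y)/3 = T/3 + Y/3)
(-98 + k(-9, F(-4, 4)))*O(3, 1) = (-98 + ((1/3)*(-9) + (-1/2*4)/3))*1 = (-98 + (-3 + (1/3)*(-2)))*1 = (-98 + (-3 - 2/3))*1 = (-98 - 11/3)*1 = -305/3*1 = -305/3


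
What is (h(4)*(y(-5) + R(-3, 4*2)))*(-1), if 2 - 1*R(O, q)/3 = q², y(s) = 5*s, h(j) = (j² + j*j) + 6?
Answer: 8018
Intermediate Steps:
h(j) = 6 + 2*j² (h(j) = (j² + j²) + 6 = 2*j² + 6 = 6 + 2*j²)
R(O, q) = 6 - 3*q²
(h(4)*(y(-5) + R(-3, 4*2)))*(-1) = ((6 + 2*4²)*(5*(-5) + (6 - 3*(4*2)²)))*(-1) = ((6 + 2*16)*(-25 + (6 - 3*8²)))*(-1) = ((6 + 32)*(-25 + (6 - 3*64)))*(-1) = (38*(-25 + (6 - 192)))*(-1) = (38*(-25 - 186))*(-1) = (38*(-211))*(-1) = -8018*(-1) = 8018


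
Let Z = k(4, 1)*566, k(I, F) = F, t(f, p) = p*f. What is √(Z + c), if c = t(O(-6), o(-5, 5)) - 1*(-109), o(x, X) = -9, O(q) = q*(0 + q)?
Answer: 3*√39 ≈ 18.735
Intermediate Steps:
O(q) = q² (O(q) = q*q = q²)
t(f, p) = f*p
Z = 566 (Z = 1*566 = 566)
c = -215 (c = (-6)²*(-9) - 1*(-109) = 36*(-9) + 109 = -324 + 109 = -215)
√(Z + c) = √(566 - 215) = √351 = 3*√39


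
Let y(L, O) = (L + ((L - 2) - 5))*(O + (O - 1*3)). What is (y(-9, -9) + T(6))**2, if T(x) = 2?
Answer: 277729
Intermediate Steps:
y(L, O) = (-7 + 2*L)*(-3 + 2*O) (y(L, O) = (L + ((-2 + L) - 5))*(O + (O - 3)) = (L + (-7 + L))*(O + (-3 + O)) = (-7 + 2*L)*(-3 + 2*O))
(y(-9, -9) + T(6))**2 = ((21 - 14*(-9) - 6*(-9) + 4*(-9)*(-9)) + 2)**2 = ((21 + 126 + 54 + 324) + 2)**2 = (525 + 2)**2 = 527**2 = 277729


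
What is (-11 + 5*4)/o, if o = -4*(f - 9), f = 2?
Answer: 9/28 ≈ 0.32143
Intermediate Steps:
o = 28 (o = -4*(2 - 9) = -4*(-7) = 28)
(-11 + 5*4)/o = (-11 + 5*4)/28 = (-11 + 20)*(1/28) = 9*(1/28) = 9/28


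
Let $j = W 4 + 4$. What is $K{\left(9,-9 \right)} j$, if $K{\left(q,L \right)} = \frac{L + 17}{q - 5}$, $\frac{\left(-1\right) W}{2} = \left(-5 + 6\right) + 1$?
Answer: $-24$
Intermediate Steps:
$W = -4$ ($W = - 2 \left(\left(-5 + 6\right) + 1\right) = - 2 \left(1 + 1\right) = \left(-2\right) 2 = -4$)
$K{\left(q,L \right)} = \frac{17 + L}{-5 + q}$
$j = -12$ ($j = \left(-4\right) 4 + 4 = -16 + 4 = -12$)
$K{\left(9,-9 \right)} j = \frac{17 - 9}{-5 + 9} \left(-12\right) = \frac{1}{4} \cdot 8 \left(-12\right) = 2 \left(-12\right) = -24$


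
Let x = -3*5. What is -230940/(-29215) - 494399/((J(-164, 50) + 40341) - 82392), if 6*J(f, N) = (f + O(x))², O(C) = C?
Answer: 27506239962/1287008395 ≈ 21.372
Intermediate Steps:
x = -15
J(f, N) = (-15 + f)²/6 (J(f, N) = (f - 15)²/6 = (-15 + f)²/6)
-230940/(-29215) - 494399/((J(-164, 50) + 40341) - 82392) = -230940/(-29215) - 494399/(((-15 - 164)²/6 + 40341) - 82392) = -230940*(-1/29215) - 494399/(((⅙)*(-179)² + 40341) - 82392) = 46188/5843 - 494399/(((⅙)*32041 + 40341) - 82392) = 46188/5843 - 494399/((32041/6 + 40341) - 82392) = 46188/5843 - 494399/(274087/6 - 82392) = 46188/5843 - 494399/(-220265/6) = 46188/5843 - 494399*(-6/220265) = 46188/5843 + 2966394/220265 = 27506239962/1287008395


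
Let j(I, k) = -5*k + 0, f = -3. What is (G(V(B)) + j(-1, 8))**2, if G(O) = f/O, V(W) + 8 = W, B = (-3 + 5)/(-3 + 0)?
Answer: 1062961/676 ≈ 1572.4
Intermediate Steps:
B = -2/3 (B = 2/(-3) = 2*(-1/3) = -2/3 ≈ -0.66667)
V(W) = -8 + W
G(O) = -3/O
j(I, k) = -5*k
(G(V(B)) + j(-1, 8))**2 = (-3/(-8 - 2/3) - 5*8)**2 = (-3/(-26/3) - 40)**2 = (-3*(-3/26) - 40)**2 = (9/26 - 40)**2 = (-1031/26)**2 = 1062961/676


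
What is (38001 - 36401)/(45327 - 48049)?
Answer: -800/1361 ≈ -0.58780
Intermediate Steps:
(38001 - 36401)/(45327 - 48049) = 1600/(-2722) = 1600*(-1/2722) = -800/1361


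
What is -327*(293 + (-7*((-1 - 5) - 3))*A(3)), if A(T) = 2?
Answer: -137013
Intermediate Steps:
-327*(293 + (-7*((-1 - 5) - 3))*A(3)) = -327*(293 - 7*((-1 - 5) - 3)*2) = -327*(293 - 7*(-6 - 3)*2) = -327*(293 - 7*(-9)*2) = -327*(293 + 63*2) = -327*(293 + 126) = -327*419 = -137013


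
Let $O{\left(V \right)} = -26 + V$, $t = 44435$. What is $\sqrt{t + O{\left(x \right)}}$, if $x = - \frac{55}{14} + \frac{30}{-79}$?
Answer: $\frac{\sqrt{54317417434}}{1106} \approx 210.72$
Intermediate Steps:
$x = - \frac{4765}{1106}$ ($x = \left(-55\right) \frac{1}{14} + 30 \left(- \frac{1}{79}\right) = - \frac{55}{14} - \frac{30}{79} = - \frac{4765}{1106} \approx -4.3083$)
$\sqrt{t + O{\left(x \right)}} = \sqrt{44435 - \frac{33521}{1106}} = \sqrt{\frac{49111589}{1106}} = \frac{\sqrt{54317417434}}{1106}$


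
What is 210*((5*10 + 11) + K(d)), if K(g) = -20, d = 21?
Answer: 8610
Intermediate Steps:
210*((5*10 + 11) + K(d)) = 210*((5*10 + 11) - 20) = 210*((50 + 11) - 20) = 210*(61 - 20) = 210*41 = 8610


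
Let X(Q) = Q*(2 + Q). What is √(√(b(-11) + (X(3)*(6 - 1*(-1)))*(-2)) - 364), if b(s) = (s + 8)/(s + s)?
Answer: √(-176176 + 198*I*√1254)/22 ≈ 0.37958 + 19.083*I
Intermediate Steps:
b(s) = (8 + s)/(2*s) (b(s) = (8 + s)/((2*s)) = (8 + s)*(1/(2*s)) = (8 + s)/(2*s))
√(√(b(-11) + (X(3)*(6 - 1*(-1)))*(-2)) - 364) = √(√((½)*(8 - 11)/(-11) + ((3*(2 + 3))*(6 - 1*(-1)))*(-2)) - 364) = √(√((½)*(-1/11)*(-3) + ((3*5)*(6 + 1))*(-2)) - 364) = √(√(3/22 + (15*7)*(-2)) - 364) = √(√(3/22 + 105*(-2)) - 364) = √(√(3/22 - 210) - 364) = √(√(-4617/22) - 364) = √(9*I*√1254/22 - 364) = √(-364 + 9*I*√1254/22)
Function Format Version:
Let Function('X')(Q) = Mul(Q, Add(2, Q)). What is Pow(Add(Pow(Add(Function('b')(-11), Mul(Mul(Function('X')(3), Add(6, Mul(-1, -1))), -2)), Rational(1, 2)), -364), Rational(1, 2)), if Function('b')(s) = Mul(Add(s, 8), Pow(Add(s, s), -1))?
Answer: Mul(Rational(1, 22), Pow(Add(-176176, Mul(198, I, Pow(1254, Rational(1, 2)))), Rational(1, 2))) ≈ Add(0.37958, Mul(19.083, I))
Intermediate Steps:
Function('b')(s) = Mul(Rational(1, 2), Pow(s, -1), Add(8, s)) (Function('b')(s) = Mul(Add(8, s), Pow(Mul(2, s), -1)) = Mul(Add(8, s), Mul(Rational(1, 2), Pow(s, -1))) = Mul(Rational(1, 2), Pow(s, -1), Add(8, s)))
Pow(Add(Pow(Add(Function('b')(-11), Mul(Mul(Function('X')(3), Add(6, Mul(-1, -1))), -2)), Rational(1, 2)), -364), Rational(1, 2)) = Pow(Add(Pow(Add(Mul(Rational(1, 2), Pow(-11, -1), Add(8, -11)), Mul(Mul(Mul(3, Add(2, 3)), Add(6, Mul(-1, -1))), -2)), Rational(1, 2)), -364), Rational(1, 2)) = Pow(Add(Pow(Add(Mul(Rational(1, 2), Rational(-1, 11), -3), Mul(Mul(Mul(3, 5), Add(6, 1)), -2)), Rational(1, 2)), -364), Rational(1, 2)) = Pow(Add(Pow(Add(Rational(3, 22), Mul(Mul(15, 7), -2)), Rational(1, 2)), -364), Rational(1, 2)) = Pow(Add(Pow(Add(Rational(3, 22), Mul(105, -2)), Rational(1, 2)), -364), Rational(1, 2)) = Pow(Add(Pow(Add(Rational(3, 22), -210), Rational(1, 2)), -364), Rational(1, 2)) = Pow(Add(Pow(Rational(-4617, 22), Rational(1, 2)), -364), Rational(1, 2)) = Pow(Add(Mul(Rational(9, 22), I, Pow(1254, Rational(1, 2))), -364), Rational(1, 2)) = Pow(Add(-364, Mul(Rational(9, 22), I, Pow(1254, Rational(1, 2)))), Rational(1, 2))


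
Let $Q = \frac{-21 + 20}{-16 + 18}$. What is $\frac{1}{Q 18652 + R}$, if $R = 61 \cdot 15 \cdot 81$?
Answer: $\frac{1}{64789} \approx 1.5435 \cdot 10^{-5}$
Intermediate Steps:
$Q = - \frac{1}{2} \approx -0.5$
$R = 74115$ ($R = 915 \cdot 81 = 74115$)
$\frac{1}{Q 18652 + R} = \frac{1}{\left(- \frac{1}{2}\right) 18652 + 74115} = \frac{1}{-9326 + 74115} = \frac{1}{64789}$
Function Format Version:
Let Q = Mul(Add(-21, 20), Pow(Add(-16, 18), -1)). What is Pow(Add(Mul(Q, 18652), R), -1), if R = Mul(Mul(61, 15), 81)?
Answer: Rational(1, 64789) ≈ 1.5435e-5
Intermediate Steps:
Q = Rational(-1, 2) (Q = Mul(-1, Pow(2, -1)) = Mul(-1, Rational(1, 2)) = Rational(-1, 2) ≈ -0.50000)
R = 74115 (R = Mul(915, 81) = 74115)
Pow(Add(Mul(Q, 18652), R), -1) = Pow(Add(Mul(Rational(-1, 2), 18652), 74115), -1) = Pow(Add(-9326, 74115), -1) = Pow(64789, -1) = Rational(1, 64789)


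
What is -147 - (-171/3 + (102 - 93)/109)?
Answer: -9819/109 ≈ -90.083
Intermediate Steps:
-147 - (-171/3 + (102 - 93)/109) = -147 - (-171*1/3 + 9*(1/109)) = -147 - (-57 + 9/109) = -147 - 1*(-6204/109) = -147 + 6204/109 = -9819/109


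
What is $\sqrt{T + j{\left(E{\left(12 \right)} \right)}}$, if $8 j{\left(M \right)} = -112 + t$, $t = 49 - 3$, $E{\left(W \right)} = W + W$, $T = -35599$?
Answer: $\frac{i \sqrt{142429}}{2} \approx 188.7 i$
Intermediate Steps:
$E{\left(W \right)} = 2 W$
$t = 46$ ($t = 49 - 3 = 46$)
$j{\left(M \right)} = - \frac{33}{4}$ ($j{\left(M \right)} = \frac{-112 + 46}{8} = \frac{1}{8} \left(-66\right) = - \frac{33}{4}$)
$\sqrt{T + j{\left(E{\left(12 \right)} \right)}} = \sqrt{-35599 - \frac{33}{4}} = \sqrt{- \frac{142429}{4}} = \frac{i \sqrt{142429}}{2}$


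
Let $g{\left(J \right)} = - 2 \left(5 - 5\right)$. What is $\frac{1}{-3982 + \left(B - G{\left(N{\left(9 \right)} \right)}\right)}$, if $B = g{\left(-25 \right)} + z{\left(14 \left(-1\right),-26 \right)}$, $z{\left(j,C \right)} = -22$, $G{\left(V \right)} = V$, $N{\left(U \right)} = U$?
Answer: $- \frac{1}{4013} \approx -0.00024919$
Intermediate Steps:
$g{\left(J \right)} = 0$ ($g{\left(J \right)} = \left(-2\right) 0 = 0$)
$B = -22$ ($B = 0 - 22 = -22$)
$\frac{1}{-3982 + \left(B - G{\left(N{\left(9 \right)} \right)}\right)} = \frac{1}{-3982 - 31} = \frac{1}{-4013} = - \frac{1}{4013}$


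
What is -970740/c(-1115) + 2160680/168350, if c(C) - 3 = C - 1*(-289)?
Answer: 16520231864/13855205 ≈ 1192.3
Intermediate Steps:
c(C) = 292 + C (c(C) = 3 + (C - 1*(-289)) = 3 + (C + 289) = 3 + (289 + C) = 292 + C)
-970740/c(-1115) + 2160680/168350 = -970740/(292 - 1115) + 2160680/168350 = -970740/(-823) + 2160680*(1/168350) = -970740*(-1/823) + 216068/16835 = 970740/823 + 216068/16835 = 16520231864/13855205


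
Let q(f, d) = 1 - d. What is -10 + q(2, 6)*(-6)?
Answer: 20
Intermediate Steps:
-10 + q(2, 6)*(-6) = -10 + (1 - 1*6)*(-6) = -10 + (1 - 6)*(-6) = -10 - 5*(-6) = -10 + 30 = 20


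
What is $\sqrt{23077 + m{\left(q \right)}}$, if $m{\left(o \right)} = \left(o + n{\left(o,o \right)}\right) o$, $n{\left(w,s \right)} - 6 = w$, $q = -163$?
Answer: $\sqrt{75237} \approx 274.29$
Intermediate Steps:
$n{\left(w,s \right)} = 6 + w$
$m{\left(o \right)} = o \left(6 + 2 o\right)$ ($m{\left(o \right)} = \left(o + \left(6 + o\right)\right) o = \left(6 + 2 o\right) o = o \left(6 + 2 o\right)$)
$\sqrt{23077 + m{\left(q \right)}} = \sqrt{23077 + 2 \left(-163\right) \left(3 - 163\right)} = \sqrt{23077 + 2 \left(-163\right) \left(-160\right)} = \sqrt{23077 + 52160} = \sqrt{75237}$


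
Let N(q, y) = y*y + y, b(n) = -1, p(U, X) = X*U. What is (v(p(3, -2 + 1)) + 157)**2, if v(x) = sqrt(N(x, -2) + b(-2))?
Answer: 24964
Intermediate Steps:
p(U, X) = U*X
N(q, y) = y + y**2 (N(q, y) = y**2 + y = y + y**2)
v(x) = 1 (v(x) = sqrt(-2*(1 - 2) - 1) = sqrt(-2*(-1) - 1) = sqrt(2 - 1) = sqrt(1) = 1)
(v(p(3, -2 + 1)) + 157)**2 = (1 + 157)**2 = 158**2 = 24964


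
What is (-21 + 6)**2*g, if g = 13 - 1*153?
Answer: -31500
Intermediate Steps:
g = -140 (g = 13 - 153 = -140)
(-21 + 6)**2*g = (-21 + 6)**2*(-140) = (-15)**2*(-140) = 225*(-140) = -31500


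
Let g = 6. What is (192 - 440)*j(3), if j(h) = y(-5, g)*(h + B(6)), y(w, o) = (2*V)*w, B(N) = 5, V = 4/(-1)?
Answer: -79360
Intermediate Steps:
V = -4 (V = 4*(-1) = -4)
y(w, o) = -8*w (y(w, o) = (2*(-4))*w = -8*w)
j(h) = 200 + 40*h (j(h) = (-8*(-5))*(h + 5) = 40*(5 + h) = 200 + 40*h)
(192 - 440)*j(3) = (192 - 440)*(200 + 40*3) = -248*(200 + 120) = -248*320 = -79360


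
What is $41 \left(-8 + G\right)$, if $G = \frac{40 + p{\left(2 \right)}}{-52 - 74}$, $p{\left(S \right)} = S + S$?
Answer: $- \frac{21566}{63} \approx -342.32$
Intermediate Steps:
$p{\left(S \right)} = 2 S$
$G = - \frac{22}{63}$ ($G = \frac{40 + 2 \cdot 2}{-52 - 74} = \frac{40 + 4}{-126} = 44 \left(- \frac{1}{126}\right) = - \frac{22}{63} \approx -0.34921$)
$41 \left(-8 + G\right) = 41 \left(-8 - \frac{22}{63}\right) = 41 \left(- \frac{526}{63}\right) = - \frac{21566}{63}$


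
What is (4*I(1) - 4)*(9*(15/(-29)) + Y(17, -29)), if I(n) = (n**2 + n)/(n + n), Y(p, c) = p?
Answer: 0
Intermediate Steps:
I(n) = (n + n**2)/(2*n) (I(n) = (n + n**2)/((2*n)) = (n + n**2)*(1/(2*n)) = (n + n**2)/(2*n))
(4*I(1) - 4)*(9*(15/(-29)) + Y(17, -29)) = (4*(1/2 + (1/2)*1) - 4)*(9*(15/(-29)) + 17) = (4*(1/2 + 1/2) - 4)*(9*(15*(-1/29)) + 17) = (4*1 - 4)*(9*(-15/29) + 17) = (4 - 4)*(-135/29 + 17) = 0*(358/29) = 0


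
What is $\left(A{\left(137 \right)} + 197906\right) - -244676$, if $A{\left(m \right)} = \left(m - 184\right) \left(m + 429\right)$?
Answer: $415980$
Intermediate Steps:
$A{\left(m \right)} = \left(-184 + m\right) \left(429 + m\right)$
$\left(A{\left(137 \right)} + 197906\right) - -244676 = \left(\left(-78936 + 137^{2} + 245 \cdot 137\right) + 197906\right) - -244676 = \left(\left(-78936 + 18769 + 33565\right) + 197906\right) + 244676 = \left(-26602 + 197906\right) + 244676 = 171304 + 244676 = 415980$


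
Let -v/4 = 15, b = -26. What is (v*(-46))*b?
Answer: -71760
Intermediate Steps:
v = -60 (v = -4*15 = -60)
(v*(-46))*b = -60*(-46)*(-26) = 2760*(-26) = -71760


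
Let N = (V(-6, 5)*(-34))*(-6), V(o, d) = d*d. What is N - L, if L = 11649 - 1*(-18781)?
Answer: -25330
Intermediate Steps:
V(o, d) = d²
L = 30430 (L = 11649 + 18781 = 30430)
N = 5100 (N = (5²*(-34))*(-6) = (25*(-34))*(-6) = -850*(-6) = 5100)
N - L = 5100 - 1*30430 = 5100 - 30430 = -25330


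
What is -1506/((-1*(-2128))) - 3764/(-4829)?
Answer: 368659/5138056 ≈ 0.071751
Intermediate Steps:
-1506/((-1*(-2128))) - 3764/(-4829) = -1506/2128 - 3764*(-1/4829) = -1506*1/2128 + 3764/4829 = -753/1064 + 3764/4829 = 368659/5138056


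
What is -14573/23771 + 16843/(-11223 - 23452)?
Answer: -905693728/824259425 ≈ -1.0988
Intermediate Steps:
-14573/23771 + 16843/(-11223 - 23452) = -14573*1/23771 + 16843/(-34675) = -14573/23771 + 16843*(-1/34675) = -14573/23771 - 16843/34675 = -905693728/824259425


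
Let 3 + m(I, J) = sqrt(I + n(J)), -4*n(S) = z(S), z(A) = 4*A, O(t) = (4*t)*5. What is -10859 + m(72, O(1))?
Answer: -10862 + 2*sqrt(13) ≈ -10855.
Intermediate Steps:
O(t) = 20*t
n(S) = -S
m(I, J) = -3 + sqrt(I - J)
-10859 + m(72, O(1)) = -10859 + (-3 + sqrt(72 - 20)) = -10859 + (-3 + sqrt(52)) = -10859 + (-3 + 2*sqrt(13)) = -10862 + 2*sqrt(13)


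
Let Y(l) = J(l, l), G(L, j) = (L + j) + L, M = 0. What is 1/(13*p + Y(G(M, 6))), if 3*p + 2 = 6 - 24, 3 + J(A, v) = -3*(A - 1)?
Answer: -3/314 ≈ -0.0095541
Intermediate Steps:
J(A, v) = -3*A (J(A, v) = -3 - 3*(A - 1) = -3 - 3*(-1 + A) = -3 + (3 - 3*A) = -3*A)
G(L, j) = j + 2*L
Y(l) = -3*l
p = -20/3 (p = -2/3 + (6 - 24)/3 = -2/3 + (1/3)*(-18) = -2/3 - 6 = -20/3 ≈ -6.6667)
1/(13*p + Y(G(M, 6))) = 1/(13*(-20/3) - 3*(6 + 2*0)) = 1/(-260/3 - 3*(6 + 0)) = 1/(-260/3 - 3*6) = 1/(-260/3 - 18) = 1/(-314/3) = -3/314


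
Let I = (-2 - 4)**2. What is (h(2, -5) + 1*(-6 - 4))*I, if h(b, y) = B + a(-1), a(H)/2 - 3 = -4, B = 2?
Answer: -360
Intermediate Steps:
a(H) = -2 (a(H) = 6 + 2*(-4) = 6 - 8 = -2)
h(b, y) = 0 (h(b, y) = 2 - 2 = 0)
I = 36 (I = (-6)**2 = 36)
(h(2, -5) + 1*(-6 - 4))*I = (0 + 1*(-6 - 4))*36 = (0 + 1*(-10))*36 = (0 - 10)*36 = -10*36 = -360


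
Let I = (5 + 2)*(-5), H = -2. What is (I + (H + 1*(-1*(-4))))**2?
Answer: 1089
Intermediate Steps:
I = -35 (I = 7*(-5) = -35)
(I + (H + 1*(-1*(-4))))**2 = (-35 + (-2 + 1*(-1*(-4))))**2 = (-35 + (-2 + 1*4))**2 = (-35 + (-2 + 4))**2 = (-35 + 2)**2 = (-33)**2 = 1089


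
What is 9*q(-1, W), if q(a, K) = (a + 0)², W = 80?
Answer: 9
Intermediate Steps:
q(a, K) = a²
9*q(-1, W) = 9*(-1)² = 9*1 = 9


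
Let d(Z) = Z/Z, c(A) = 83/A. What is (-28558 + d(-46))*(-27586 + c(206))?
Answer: 162278950581/206 ≈ 7.8776e+8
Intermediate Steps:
d(Z) = 1
(-28558 + d(-46))*(-27586 + c(206)) = (-28558 + 1)*(-27586 + 83/206) = -28557*(-27586 + 83*(1/206)) = -28557*(-27586 + 83/206) = -28557*(-5682633/206) = 162278950581/206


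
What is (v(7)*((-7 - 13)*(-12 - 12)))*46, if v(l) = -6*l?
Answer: -927360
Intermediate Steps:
(v(7)*((-7 - 13)*(-12 - 12)))*46 = ((-6*7)*((-7 - 13)*(-12 - 12)))*46 = -(-840)*(-24)*46 = -42*480*46 = -20160*46 = -927360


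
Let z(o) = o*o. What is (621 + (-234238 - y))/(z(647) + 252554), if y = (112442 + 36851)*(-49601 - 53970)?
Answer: 15462191686/671163 ≈ 23038.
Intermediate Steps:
y = -15462425303 (y = 149293*(-103571) = -15462425303)
z(o) = o²
(621 + (-234238 - y))/(z(647) + 252554) = (621 + (-234238 - 1*(-15462425303)))/(647² + 252554) = (621 + (-234238 + 15462425303))/(418609 + 252554) = (621 + 15462191065)/671163 = 15462191686*(1/671163) = 15462191686/671163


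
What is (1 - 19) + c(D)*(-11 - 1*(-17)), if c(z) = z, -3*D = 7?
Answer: -32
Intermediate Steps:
D = -7/3 (D = -⅓*7 = -7/3 ≈ -2.3333)
(1 - 19) + c(D)*(-11 - 1*(-17)) = (1 - 19) - 7*(-11 - 1*(-17))/3 = -18 - 7*(-11 + 17)/3 = -18 - 7/3*6 = -18 - 14 = -32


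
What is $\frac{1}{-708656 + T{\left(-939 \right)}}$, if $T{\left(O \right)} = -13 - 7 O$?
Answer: $- \frac{1}{702096} \approx -1.4243 \cdot 10^{-6}$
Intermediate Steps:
$\frac{1}{-708656 + T{\left(-939 \right)}} = \frac{1}{-708656 - -6560} = \frac{1}{-708656 + \left(-13 + 6573\right)} = \frac{1}{-708656 + 6560} = \frac{1}{-702096} = - \frac{1}{702096}$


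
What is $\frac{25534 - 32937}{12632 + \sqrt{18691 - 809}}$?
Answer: $- \frac{46757348}{79774771} + \frac{7403 \sqrt{17882}}{159549542} \approx -0.57991$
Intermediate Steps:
$\frac{25534 - 32937}{12632 + \sqrt{18691 - 809}} = - \frac{7403}{12632 + \sqrt{17882}}$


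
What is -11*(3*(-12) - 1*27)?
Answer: 693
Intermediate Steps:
-11*(3*(-12) - 1*27) = -11*(-36 - 27) = -11*(-63) = 693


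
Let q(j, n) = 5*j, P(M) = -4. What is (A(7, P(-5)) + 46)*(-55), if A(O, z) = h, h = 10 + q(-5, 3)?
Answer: -1705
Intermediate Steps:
h = -15 (h = 10 + 5*(-5) = 10 - 25 = -15)
A(O, z) = -15
(A(7, P(-5)) + 46)*(-55) = (-15 + 46)*(-55) = 31*(-55) = -1705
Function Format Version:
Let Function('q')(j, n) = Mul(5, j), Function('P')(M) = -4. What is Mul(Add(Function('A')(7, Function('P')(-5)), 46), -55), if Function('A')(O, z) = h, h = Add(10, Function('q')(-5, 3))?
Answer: -1705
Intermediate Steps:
h = -15 (h = Add(10, Mul(5, -5)) = Add(10, -25) = -15)
Function('A')(O, z) = -15
Mul(Add(Function('A')(7, Function('P')(-5)), 46), -55) = Mul(Add(-15, 46), -55) = Mul(31, -55) = -1705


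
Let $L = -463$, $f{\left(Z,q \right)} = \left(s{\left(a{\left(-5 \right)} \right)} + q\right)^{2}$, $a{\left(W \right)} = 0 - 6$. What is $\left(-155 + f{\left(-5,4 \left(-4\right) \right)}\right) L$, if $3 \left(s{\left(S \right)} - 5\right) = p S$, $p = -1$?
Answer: $34262$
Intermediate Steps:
$a{\left(W \right)} = -6$ ($a{\left(W \right)} = 0 - 6 = -6$)
$s{\left(S \right)} = 5 - \frac{S}{3}$ ($s{\left(S \right)} = 5 + \frac{\left(-1\right) S}{3} = 5 - \frac{S}{3}$)
$f{\left(Z,q \right)} = \left(7 + q\right)^{2}$ ($f{\left(Z,q \right)} = \left(\left(5 - -2\right) + q\right)^{2} = \left(\left(5 + 2\right) + q\right)^{2} = \left(7 + q\right)^{2}$)
$\left(-155 + f{\left(-5,4 \left(-4\right) \right)}\right) L = \left(-155 + \left(7 + 4 \left(-4\right)\right)^{2}\right) \left(-463\right) = \left(-155 + \left(7 - 16\right)^{2}\right) \left(-463\right) = \left(-155 + \left(-9\right)^{2}\right) \left(-463\right) = \left(-155 + 81\right) \left(-463\right) = \left(-74\right) \left(-463\right) = 34262$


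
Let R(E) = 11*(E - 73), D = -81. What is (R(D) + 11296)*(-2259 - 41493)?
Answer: -420106704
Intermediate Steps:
R(E) = -803 + 11*E (R(E) = 11*(-73 + E) = -803 + 11*E)
(R(D) + 11296)*(-2259 - 41493) = ((-803 + 11*(-81)) + 11296)*(-2259 - 41493) = ((-803 - 891) + 11296)*(-43752) = (-1694 + 11296)*(-43752) = 9602*(-43752) = -420106704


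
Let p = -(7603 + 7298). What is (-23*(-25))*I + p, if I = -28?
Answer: -31001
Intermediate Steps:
p = -14901 (p = -1*14901 = -14901)
(-23*(-25))*I + p = -23*(-25)*(-28) - 14901 = 575*(-28) - 14901 = -16100 - 14901 = -31001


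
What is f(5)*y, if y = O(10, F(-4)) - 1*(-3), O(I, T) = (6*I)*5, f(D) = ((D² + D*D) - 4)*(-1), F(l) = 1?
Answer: -13938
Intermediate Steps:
f(D) = 4 - 2*D² (f(D) = ((D² + D²) - 4)*(-1) = (2*D² - 4)*(-1) = (-4 + 2*D²)*(-1) = 4 - 2*D²)
O(I, T) = 30*I
y = 303 (y = 30*10 - 1*(-3) = 300 + 3 = 303)
f(5)*y = (4 - 2*5²)*303 = (4 - 2*25)*303 = (4 - 50)*303 = -46*303 = -13938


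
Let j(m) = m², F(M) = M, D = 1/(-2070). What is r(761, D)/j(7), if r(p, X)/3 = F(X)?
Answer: -1/33810 ≈ -2.9577e-5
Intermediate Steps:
D = -1/2070 ≈ -0.00048309
r(p, X) = 3*X
r(761, D)/j(7) = (3*(-1/2070))/(7²) = -1/690/49 = -1/690*1/49 = -1/33810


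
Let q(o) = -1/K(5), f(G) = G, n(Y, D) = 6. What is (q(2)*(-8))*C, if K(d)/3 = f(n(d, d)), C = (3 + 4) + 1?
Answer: 32/9 ≈ 3.5556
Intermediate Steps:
C = 8 (C = 7 + 1 = 8)
K(d) = 18 (K(d) = 3*6 = 18)
q(o) = -1/18
(q(2)*(-8))*C = -1/18*(-8)*8 = (4/9)*8 = 32/9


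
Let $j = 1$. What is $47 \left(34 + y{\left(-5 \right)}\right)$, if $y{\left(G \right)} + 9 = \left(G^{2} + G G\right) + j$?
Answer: $3572$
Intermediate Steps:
$y{\left(G \right)} = -8 + 2 G^{2}$ ($y{\left(G \right)} = -9 + \left(\left(G^{2} + G G\right) + 1\right) = -9 + \left(\left(G^{2} + G^{2}\right) + 1\right) = -9 + \left(2 G^{2} + 1\right) = -9 + \left(1 + 2 G^{2}\right) = -8 + 2 G^{2}$)
$47 \left(34 + y{\left(-5 \right)}\right) = 47 \left(34 - \left(8 - 2 \left(-5\right)^{2}\right)\right) = 47 \left(34 + \left(-8 + 2 \cdot 25\right)\right) = 47 \left(34 + \left(-8 + 50\right)\right) = 47 \left(34 + 42\right) = 47 \cdot 76 = 3572$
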